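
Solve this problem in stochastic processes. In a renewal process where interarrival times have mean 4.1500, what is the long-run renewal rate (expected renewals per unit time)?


Long-run renewal rate = 1/E(X)
= 1/4.1500
= 0.2410

0.2410


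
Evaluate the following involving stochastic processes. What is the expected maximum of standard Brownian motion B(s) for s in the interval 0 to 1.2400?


E(max B(s)) = sqrt(2t/pi)
= sqrt(2*1.2400/pi)
= sqrt(0.7894)
= 0.8885

0.8885


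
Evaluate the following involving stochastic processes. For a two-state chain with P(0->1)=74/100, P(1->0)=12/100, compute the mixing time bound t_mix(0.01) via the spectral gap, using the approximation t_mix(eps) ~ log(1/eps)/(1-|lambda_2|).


lambda_2 = |1 - p01 - p10| = |1 - 0.7400 - 0.1200| = 0.1400
t_mix ~ log(1/eps)/(1 - |lambda_2|)
= log(100)/(1 - 0.1400) = 4.6052/0.8600
= 5.3548

5.3548


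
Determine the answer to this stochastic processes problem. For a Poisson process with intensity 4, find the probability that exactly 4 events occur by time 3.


P(N(t)=k) = (lambda*t)^k * exp(-lambda*t) / k!
lambda*t = 12
= 12^4 * exp(-12) / 4!
= 20736 * 6.1442e-06 / 24
= 0.0053

0.0053


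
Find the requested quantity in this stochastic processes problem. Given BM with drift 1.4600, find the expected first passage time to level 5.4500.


Expected first passage time = a/mu
= 5.4500/1.4600
= 3.7329

3.7329


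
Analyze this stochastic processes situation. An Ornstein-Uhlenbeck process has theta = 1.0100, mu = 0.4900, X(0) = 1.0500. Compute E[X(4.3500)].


E[X(t)] = mu + (X(0) - mu)*exp(-theta*t)
= 0.4900 + (1.0500 - 0.4900)*exp(-1.0100*4.3500)
= 0.4900 + 0.5600 * 0.0124
= 0.4969

0.4969


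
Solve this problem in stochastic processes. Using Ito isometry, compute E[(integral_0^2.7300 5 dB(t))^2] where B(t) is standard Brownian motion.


By Ito isometry: E[(int f dB)^2] = int f^2 dt
= 5^2 * 2.7300
= 25 * 2.7300 = 68.2500

68.2500


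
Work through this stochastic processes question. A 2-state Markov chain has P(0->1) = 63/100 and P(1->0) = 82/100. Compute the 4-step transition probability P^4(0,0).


Computing P^4 by matrix multiplication.
P = [[0.3700, 0.6300], [0.8200, 0.1800]]
After raising P to the power 4:
P^4(0,0) = 0.5833

0.5833


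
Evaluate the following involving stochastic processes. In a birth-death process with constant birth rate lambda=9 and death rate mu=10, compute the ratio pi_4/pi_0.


For birth-death process, pi_n/pi_0 = (lambda/mu)^n
= (9/10)^4
= 0.6561

0.6561


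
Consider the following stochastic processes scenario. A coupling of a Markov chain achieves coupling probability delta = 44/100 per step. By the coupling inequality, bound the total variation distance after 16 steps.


TV distance bound <= (1-delta)^n
= (1 - 0.4400)^16
= 0.5600^16
= 9.3542e-05

9.3542e-05


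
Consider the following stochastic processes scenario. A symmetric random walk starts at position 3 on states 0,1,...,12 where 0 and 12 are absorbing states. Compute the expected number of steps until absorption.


For symmetric RW on 0,...,N with absorbing barriers, E(i) = i*(N-i)
E(3) = 3 * 9 = 27

27


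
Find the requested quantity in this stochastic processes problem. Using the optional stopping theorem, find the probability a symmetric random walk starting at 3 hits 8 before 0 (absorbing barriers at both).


By optional stopping theorem: E(M at tau) = M(0) = 3
P(hit 8)*8 + P(hit 0)*0 = 3
P(hit 8) = (3 - 0)/(8 - 0) = 3/8 = 0.3750

0.3750


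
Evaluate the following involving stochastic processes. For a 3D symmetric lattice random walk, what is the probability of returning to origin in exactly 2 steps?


P(return in 2 steps) = P(reverse first step) = 1/(2d)
= 1/6
= 0.1667

0.1667


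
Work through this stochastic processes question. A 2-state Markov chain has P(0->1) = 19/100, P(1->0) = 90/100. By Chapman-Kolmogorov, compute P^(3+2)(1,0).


P^5 = P^3 * P^2
Computing via matrix multiplication of the transition matrix.
Entry (1,0) of P^5 = 0.8257

0.8257


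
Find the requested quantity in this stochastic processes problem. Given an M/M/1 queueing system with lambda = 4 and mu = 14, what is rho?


rho = lambda/mu
= 4/14
= 0.2857

0.2857


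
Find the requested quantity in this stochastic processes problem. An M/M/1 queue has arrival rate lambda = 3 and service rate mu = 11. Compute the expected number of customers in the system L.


rho = 3/11 = 0.2727
L = rho/(1-rho)
= 0.2727/0.7273
= 0.3750

0.3750


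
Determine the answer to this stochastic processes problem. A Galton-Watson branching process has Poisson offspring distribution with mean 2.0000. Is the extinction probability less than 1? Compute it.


Since mu = 2.0000 > 1, extinction prob q < 1.
Solve s = exp(mu*(s-1)) iteratively.
q = 0.2032

0.2032


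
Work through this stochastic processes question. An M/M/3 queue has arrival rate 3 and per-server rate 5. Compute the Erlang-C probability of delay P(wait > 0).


a = lambda/mu = 0.6000
rho = a/c = 0.2000
Erlang-C formula applied:
C(c,a) = 0.0247

0.0247


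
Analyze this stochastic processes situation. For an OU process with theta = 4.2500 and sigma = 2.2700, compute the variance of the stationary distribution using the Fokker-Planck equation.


Stationary variance = sigma^2 / (2*theta)
= 2.2700^2 / (2*4.2500)
= 5.1529 / 8.5000
= 0.6062

0.6062


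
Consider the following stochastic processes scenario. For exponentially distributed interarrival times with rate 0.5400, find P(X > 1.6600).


P(X > t) = exp(-lambda * t)
= exp(-0.5400 * 1.6600)
= exp(-0.8964) = 0.4080

0.4080


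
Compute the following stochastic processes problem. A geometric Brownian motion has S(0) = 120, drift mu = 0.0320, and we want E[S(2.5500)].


E[S(t)] = S(0) * exp(mu * t)
= 120 * exp(0.0320 * 2.5500)
= 120 * 1.0850
= 130.2026

130.2026


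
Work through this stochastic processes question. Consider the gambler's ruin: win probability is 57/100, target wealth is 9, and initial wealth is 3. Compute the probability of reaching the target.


Gambler's ruin formula:
r = q/p = 0.4300/0.5700 = 0.7544
P(win) = (1 - r^i)/(1 - r^N)
= (1 - 0.7544^3)/(1 - 0.7544^9)
= 0.6197

0.6197


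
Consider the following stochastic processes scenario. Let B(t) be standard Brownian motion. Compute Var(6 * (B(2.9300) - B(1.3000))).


Var(alpha*(B(t)-B(s))) = alpha^2 * (t-s)
= 6^2 * (2.9300 - 1.3000)
= 36 * 1.6300
= 58.6800

58.6800


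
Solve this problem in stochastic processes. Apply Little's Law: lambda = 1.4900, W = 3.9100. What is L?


Little's Law: L = lambda * W
= 1.4900 * 3.9100
= 5.8259

5.8259


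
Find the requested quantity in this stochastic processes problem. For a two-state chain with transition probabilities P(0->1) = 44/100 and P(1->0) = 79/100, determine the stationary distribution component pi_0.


Stationary distribution: pi_0 = p10/(p01+p10), pi_1 = p01/(p01+p10)
p01 = 0.4400, p10 = 0.7900
pi_0 = 0.6423

0.6423


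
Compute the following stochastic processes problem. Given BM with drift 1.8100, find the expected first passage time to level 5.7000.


Expected first passage time = a/mu
= 5.7000/1.8100
= 3.1492

3.1492


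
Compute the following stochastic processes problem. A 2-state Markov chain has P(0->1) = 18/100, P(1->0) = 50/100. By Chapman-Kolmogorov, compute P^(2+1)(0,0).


P^3 = P^2 * P^1
Computing via matrix multiplication of the transition matrix.
Entry (0,0) of P^3 = 0.7440

0.7440


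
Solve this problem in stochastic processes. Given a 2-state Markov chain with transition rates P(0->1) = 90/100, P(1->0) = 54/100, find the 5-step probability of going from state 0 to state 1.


Computing P^5 by matrix multiplication.
P = [[0.1000, 0.9000], [0.5400, 0.4600]]
After raising P to the power 5:
P^5(0,1) = 0.6353

0.6353


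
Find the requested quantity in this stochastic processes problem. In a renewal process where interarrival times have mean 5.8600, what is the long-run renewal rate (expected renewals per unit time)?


Long-run renewal rate = 1/E(X)
= 1/5.8600
= 0.1706

0.1706


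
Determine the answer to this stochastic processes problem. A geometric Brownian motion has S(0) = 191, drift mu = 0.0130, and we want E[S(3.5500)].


E[S(t)] = S(0) * exp(mu * t)
= 191 * exp(0.0130 * 3.5500)
= 191 * 1.0472
= 200.0212

200.0212


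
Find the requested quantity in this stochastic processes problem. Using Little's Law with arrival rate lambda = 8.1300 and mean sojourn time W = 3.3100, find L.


Little's Law: L = lambda * W
= 8.1300 * 3.3100
= 26.9103

26.9103


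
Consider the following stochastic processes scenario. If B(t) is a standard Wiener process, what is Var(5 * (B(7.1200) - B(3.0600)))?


Var(alpha*(B(t)-B(s))) = alpha^2 * (t-s)
= 5^2 * (7.1200 - 3.0600)
= 25 * 4.0600
= 101.5000

101.5000


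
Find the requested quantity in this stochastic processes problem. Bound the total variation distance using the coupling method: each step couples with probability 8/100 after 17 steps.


TV distance bound <= (1-delta)^n
= (1 - 0.0800)^17
= 0.9200^17
= 0.2423

0.2423


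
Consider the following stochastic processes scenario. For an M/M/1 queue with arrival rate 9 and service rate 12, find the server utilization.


rho = lambda/mu
= 9/12
= 0.7500

0.7500


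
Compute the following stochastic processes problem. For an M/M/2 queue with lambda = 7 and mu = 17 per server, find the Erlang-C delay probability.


a = lambda/mu = 0.4118
rho = a/c = 0.2059
Erlang-C formula applied:
C(c,a) = 0.0703

0.0703


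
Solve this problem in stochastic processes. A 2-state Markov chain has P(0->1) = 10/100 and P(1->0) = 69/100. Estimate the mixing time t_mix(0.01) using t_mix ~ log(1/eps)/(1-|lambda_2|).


lambda_2 = |1 - p01 - p10| = |1 - 0.1000 - 0.6900| = 0.2100
t_mix ~ log(1/eps)/(1 - |lambda_2|)
= log(100)/(1 - 0.2100) = 4.6052/0.7900
= 5.8293

5.8293


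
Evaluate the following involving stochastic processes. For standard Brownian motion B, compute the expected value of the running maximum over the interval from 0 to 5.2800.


E(max B(s)) = sqrt(2t/pi)
= sqrt(2*5.2800/pi)
= sqrt(3.3614)
= 1.8334

1.8334


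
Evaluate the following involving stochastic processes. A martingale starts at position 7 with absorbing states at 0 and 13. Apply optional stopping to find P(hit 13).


By optional stopping theorem: E(M at tau) = M(0) = 7
P(hit 13)*13 + P(hit 0)*0 = 7
P(hit 13) = (7 - 0)/(13 - 0) = 7/13 = 0.5385

0.5385


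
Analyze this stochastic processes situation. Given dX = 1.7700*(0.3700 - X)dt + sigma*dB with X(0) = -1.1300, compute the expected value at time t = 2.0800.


E[X(t)] = mu + (X(0) - mu)*exp(-theta*t)
= 0.3700 + (-1.1300 - 0.3700)*exp(-1.7700*2.0800)
= 0.3700 + -1.5000 * 0.0252
= 0.3322

0.3322


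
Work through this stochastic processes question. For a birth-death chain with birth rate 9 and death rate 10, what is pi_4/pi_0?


For birth-death process, pi_n/pi_0 = (lambda/mu)^n
= (9/10)^4
= 0.6561

0.6561


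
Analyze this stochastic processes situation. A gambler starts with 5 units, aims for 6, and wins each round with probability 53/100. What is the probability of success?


Gambler's ruin formula:
r = q/p = 0.4700/0.5300 = 0.8868
P(win) = (1 - r^i)/(1 - r^N)
= (1 - 0.8868^5)/(1 - 0.8868^6)
= 0.8791

0.8791


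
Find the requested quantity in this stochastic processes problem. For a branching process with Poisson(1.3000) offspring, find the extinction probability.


Since mu = 1.3000 > 1, extinction prob q < 1.
Solve s = exp(mu*(s-1)) iteratively.
q = 0.5770

0.5770


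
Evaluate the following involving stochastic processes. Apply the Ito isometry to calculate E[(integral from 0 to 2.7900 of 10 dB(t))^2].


By Ito isometry: E[(int f dB)^2] = int f^2 dt
= 10^2 * 2.7900
= 100 * 2.7900 = 279.0000

279.0000


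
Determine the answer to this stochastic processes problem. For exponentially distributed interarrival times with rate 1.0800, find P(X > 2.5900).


P(X > t) = exp(-lambda * t)
= exp(-1.0800 * 2.5900)
= exp(-2.7972) = 0.0610

0.0610


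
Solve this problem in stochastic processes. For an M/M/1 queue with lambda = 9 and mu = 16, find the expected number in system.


rho = 9/16 = 0.5625
L = rho/(1-rho)
= 0.5625/0.4375
= 1.2857

1.2857


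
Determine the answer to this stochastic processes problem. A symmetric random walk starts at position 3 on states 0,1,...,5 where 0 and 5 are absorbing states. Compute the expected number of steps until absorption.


For symmetric RW on 0,...,N with absorbing barriers, E(i) = i*(N-i)
E(3) = 3 * 2 = 6

6


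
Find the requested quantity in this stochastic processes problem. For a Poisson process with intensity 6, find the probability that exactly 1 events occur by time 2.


P(N(t)=k) = (lambda*t)^k * exp(-lambda*t) / k!
lambda*t = 12
= 12^1 * exp(-12) / 1!
= 12 * 6.1442e-06 / 1
= 7.3731e-05

7.3731e-05


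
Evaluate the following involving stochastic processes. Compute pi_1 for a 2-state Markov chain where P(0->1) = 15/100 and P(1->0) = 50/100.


Stationary distribution: pi_0 = p10/(p01+p10), pi_1 = p01/(p01+p10)
p01 = 0.1500, p10 = 0.5000
pi_1 = 0.2308

0.2308


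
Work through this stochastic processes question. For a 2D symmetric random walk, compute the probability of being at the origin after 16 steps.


P = C(16,8)^2 / 4^16
= 12870^2 / 4294967296
= 165636900 / 4294967296
= 0.0386

0.0386


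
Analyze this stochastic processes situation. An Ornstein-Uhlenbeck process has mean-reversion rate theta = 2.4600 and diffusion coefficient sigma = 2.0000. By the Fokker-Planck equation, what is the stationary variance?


Stationary variance = sigma^2 / (2*theta)
= 2.0000^2 / (2*2.4600)
= 4.0000 / 4.9200
= 0.8130

0.8130


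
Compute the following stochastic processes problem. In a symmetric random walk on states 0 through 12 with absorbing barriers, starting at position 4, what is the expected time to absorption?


For symmetric RW on 0,...,N with absorbing barriers, E(i) = i*(N-i)
E(4) = 4 * 8 = 32

32


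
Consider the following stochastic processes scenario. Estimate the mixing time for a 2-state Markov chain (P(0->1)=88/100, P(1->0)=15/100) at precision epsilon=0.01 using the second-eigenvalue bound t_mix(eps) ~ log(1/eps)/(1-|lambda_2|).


lambda_2 = |1 - p01 - p10| = |1 - 0.8800 - 0.1500| = 0.0300
t_mix ~ log(1/eps)/(1 - |lambda_2|)
= log(100)/(1 - 0.0300) = 4.6052/0.9700
= 4.7476

4.7476


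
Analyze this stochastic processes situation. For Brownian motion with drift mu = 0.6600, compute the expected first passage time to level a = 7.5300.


Expected first passage time = a/mu
= 7.5300/0.6600
= 11.4091

11.4091


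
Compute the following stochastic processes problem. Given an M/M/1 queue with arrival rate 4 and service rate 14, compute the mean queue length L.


rho = 4/14 = 0.2857
L = rho/(1-rho)
= 0.2857/0.7143
= 0.4000

0.4000


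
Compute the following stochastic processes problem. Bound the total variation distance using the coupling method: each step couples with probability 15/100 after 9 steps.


TV distance bound <= (1-delta)^n
= (1 - 0.1500)^9
= 0.8500^9
= 0.2316

0.2316


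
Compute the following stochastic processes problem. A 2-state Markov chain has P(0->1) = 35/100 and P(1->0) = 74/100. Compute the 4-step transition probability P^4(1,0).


Computing P^4 by matrix multiplication.
P = [[0.6500, 0.3500], [0.7400, 0.2600]]
After raising P to the power 4:
P^4(1,0) = 0.6789

0.6789


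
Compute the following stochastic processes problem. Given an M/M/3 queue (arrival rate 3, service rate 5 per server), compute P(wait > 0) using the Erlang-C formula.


a = lambda/mu = 0.6000
rho = a/c = 0.2000
Erlang-C formula applied:
C(c,a) = 0.0247

0.0247


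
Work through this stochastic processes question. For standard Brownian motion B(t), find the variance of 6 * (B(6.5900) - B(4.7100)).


Var(alpha*(B(t)-B(s))) = alpha^2 * (t-s)
= 6^2 * (6.5900 - 4.7100)
= 36 * 1.8800
= 67.6800

67.6800


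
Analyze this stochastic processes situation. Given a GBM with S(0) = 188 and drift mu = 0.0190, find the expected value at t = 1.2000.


E[S(t)] = S(0) * exp(mu * t)
= 188 * exp(0.0190 * 1.2000)
= 188 * 1.0231
= 192.3356

192.3356


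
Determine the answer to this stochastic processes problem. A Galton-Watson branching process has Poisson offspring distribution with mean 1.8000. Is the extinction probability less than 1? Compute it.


Since mu = 1.8000 > 1, extinction prob q < 1.
Solve s = exp(mu*(s-1)) iteratively.
q = 0.2676

0.2676


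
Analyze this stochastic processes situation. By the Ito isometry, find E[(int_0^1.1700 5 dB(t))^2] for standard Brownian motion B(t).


By Ito isometry: E[(int f dB)^2] = int f^2 dt
= 5^2 * 1.1700
= 25 * 1.1700 = 29.2500

29.2500


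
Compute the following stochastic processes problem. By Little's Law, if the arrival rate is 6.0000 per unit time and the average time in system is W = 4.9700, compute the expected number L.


Little's Law: L = lambda * W
= 6.0000 * 4.9700
= 29.8200

29.8200


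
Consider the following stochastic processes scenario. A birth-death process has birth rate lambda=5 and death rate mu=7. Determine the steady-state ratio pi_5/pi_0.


For birth-death process, pi_n/pi_0 = (lambda/mu)^n
= (5/7)^5
= 0.1859

0.1859


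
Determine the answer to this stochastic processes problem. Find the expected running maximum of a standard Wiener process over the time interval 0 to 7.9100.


E(max B(s)) = sqrt(2t/pi)
= sqrt(2*7.9100/pi)
= sqrt(5.0357)
= 2.2440

2.2440


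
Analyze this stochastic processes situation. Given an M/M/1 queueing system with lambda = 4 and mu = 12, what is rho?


rho = lambda/mu
= 4/12
= 0.3333

0.3333


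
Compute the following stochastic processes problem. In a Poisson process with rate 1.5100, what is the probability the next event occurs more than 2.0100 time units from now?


P(X > t) = exp(-lambda * t)
= exp(-1.5100 * 2.0100)
= exp(-3.0351) = 0.0481

0.0481


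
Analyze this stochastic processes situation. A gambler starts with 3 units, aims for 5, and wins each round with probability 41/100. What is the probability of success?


Gambler's ruin formula:
r = q/p = 0.5900/0.4100 = 1.4390
P(win) = (1 - r^i)/(1 - r^N)
= (1 - 1.4390^3)/(1 - 1.4390^5)
= 0.3829

0.3829


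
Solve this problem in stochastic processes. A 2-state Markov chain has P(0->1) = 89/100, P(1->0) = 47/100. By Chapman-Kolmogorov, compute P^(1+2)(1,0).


P^3 = P^1 * P^2
Computing via matrix multiplication of the transition matrix.
Entry (1,0) of P^3 = 0.3617

0.3617


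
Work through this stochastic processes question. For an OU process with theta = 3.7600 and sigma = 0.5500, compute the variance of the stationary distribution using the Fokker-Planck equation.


Stationary variance = sigma^2 / (2*theta)
= 0.5500^2 / (2*3.7600)
= 0.3025 / 7.5200
= 0.0402

0.0402


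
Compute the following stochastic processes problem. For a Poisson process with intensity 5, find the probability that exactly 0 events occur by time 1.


P(N(t)=k) = (lambda*t)^k * exp(-lambda*t) / k!
lambda*t = 5
= 5^0 * exp(-5) / 0!
= 1 * 0.0067 / 1
= 0.0067

0.0067


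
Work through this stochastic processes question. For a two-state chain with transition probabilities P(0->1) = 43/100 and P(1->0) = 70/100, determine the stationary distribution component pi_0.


Stationary distribution: pi_0 = p10/(p01+p10), pi_1 = p01/(p01+p10)
p01 = 0.4300, p10 = 0.7000
pi_0 = 0.6195

0.6195


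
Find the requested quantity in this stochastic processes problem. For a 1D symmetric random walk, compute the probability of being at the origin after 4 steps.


P(S(4) = 0) = C(4,2) / 4^2
= 6 / 16
= 0.3750

0.3750


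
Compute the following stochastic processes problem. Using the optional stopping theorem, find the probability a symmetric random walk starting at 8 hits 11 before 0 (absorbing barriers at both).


By optional stopping theorem: E(M at tau) = M(0) = 8
P(hit 11)*11 + P(hit 0)*0 = 8
P(hit 11) = (8 - 0)/(11 - 0) = 8/11 = 0.7273

0.7273


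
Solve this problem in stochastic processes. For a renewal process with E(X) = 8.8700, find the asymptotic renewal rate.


Long-run renewal rate = 1/E(X)
= 1/8.8700
= 0.1127

0.1127


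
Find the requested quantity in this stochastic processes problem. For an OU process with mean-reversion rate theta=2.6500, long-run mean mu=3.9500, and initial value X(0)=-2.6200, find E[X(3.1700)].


E[X(t)] = mu + (X(0) - mu)*exp(-theta*t)
= 3.9500 + (-2.6200 - 3.9500)*exp(-2.6500*3.1700)
= 3.9500 + -6.5700 * 2.2475e-04
= 3.9485

3.9485


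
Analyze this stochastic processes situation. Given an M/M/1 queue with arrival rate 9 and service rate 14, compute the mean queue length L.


rho = 9/14 = 0.6429
L = rho/(1-rho)
= 0.6429/0.3571
= 1.8000

1.8000


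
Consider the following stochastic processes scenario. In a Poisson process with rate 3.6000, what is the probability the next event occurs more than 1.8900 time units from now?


P(X > t) = exp(-lambda * t)
= exp(-3.6000 * 1.8900)
= exp(-6.8040) = 0.0011

0.0011


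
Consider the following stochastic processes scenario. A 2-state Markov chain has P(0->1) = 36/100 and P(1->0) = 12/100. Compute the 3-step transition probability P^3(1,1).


Computing P^3 by matrix multiplication.
P = [[0.6400, 0.3600], [0.1200, 0.8800]]
After raising P to the power 3:
P^3(1,1) = 0.7852

0.7852


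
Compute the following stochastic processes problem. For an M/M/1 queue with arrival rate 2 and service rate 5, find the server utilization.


rho = lambda/mu
= 2/5
= 0.4000

0.4000


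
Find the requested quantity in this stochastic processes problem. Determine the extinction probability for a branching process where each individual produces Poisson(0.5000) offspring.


Since mu = 0.5000 <= 1, extinction probability = 1.

1.0000


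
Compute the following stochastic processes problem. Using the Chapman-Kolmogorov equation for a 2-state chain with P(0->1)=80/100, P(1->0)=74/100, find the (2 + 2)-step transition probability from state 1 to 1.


P^4 = P^2 * P^2
Computing via matrix multiplication of the transition matrix.
Entry (1,1) of P^4 = 0.5603

0.5603


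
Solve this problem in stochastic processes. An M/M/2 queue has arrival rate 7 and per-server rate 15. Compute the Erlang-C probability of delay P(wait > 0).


a = lambda/mu = 0.4667
rho = a/c = 0.2333
Erlang-C formula applied:
C(c,a) = 0.0883

0.0883


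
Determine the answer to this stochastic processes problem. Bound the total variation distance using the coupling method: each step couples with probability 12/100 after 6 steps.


TV distance bound <= (1-delta)^n
= (1 - 0.1200)^6
= 0.8800^6
= 0.4644

0.4644


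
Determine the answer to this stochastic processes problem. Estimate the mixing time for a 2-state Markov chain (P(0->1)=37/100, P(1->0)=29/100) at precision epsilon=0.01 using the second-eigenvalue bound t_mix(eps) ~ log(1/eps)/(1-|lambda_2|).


lambda_2 = |1 - p01 - p10| = |1 - 0.3700 - 0.2900| = 0.3400
t_mix ~ log(1/eps)/(1 - |lambda_2|)
= log(100)/(1 - 0.3400) = 4.6052/0.6600
= 6.9775

6.9775


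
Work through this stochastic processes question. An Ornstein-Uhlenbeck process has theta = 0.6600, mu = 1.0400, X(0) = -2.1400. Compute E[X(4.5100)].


E[X(t)] = mu + (X(0) - mu)*exp(-theta*t)
= 1.0400 + (-2.1400 - 1.0400)*exp(-0.6600*4.5100)
= 1.0400 + -3.1800 * 0.0510
= 0.8779

0.8779


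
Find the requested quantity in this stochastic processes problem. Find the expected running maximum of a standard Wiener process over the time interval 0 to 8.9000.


E(max B(s)) = sqrt(2t/pi)
= sqrt(2*8.9000/pi)
= sqrt(5.6659)
= 2.3803

2.3803


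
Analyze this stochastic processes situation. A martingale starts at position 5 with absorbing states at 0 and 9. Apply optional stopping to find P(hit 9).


By optional stopping theorem: E(M at tau) = M(0) = 5
P(hit 9)*9 + P(hit 0)*0 = 5
P(hit 9) = (5 - 0)/(9 - 0) = 5/9 = 0.5556

0.5556


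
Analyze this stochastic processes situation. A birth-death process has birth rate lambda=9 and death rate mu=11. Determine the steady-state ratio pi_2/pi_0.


For birth-death process, pi_n/pi_0 = (lambda/mu)^n
= (9/11)^2
= 0.6694

0.6694


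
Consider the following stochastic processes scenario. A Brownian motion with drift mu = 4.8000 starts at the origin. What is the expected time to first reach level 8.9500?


Expected first passage time = a/mu
= 8.9500/4.8000
= 1.8646

1.8646


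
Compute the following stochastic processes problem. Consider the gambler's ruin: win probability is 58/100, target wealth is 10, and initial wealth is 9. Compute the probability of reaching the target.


Gambler's ruin formula:
r = q/p = 0.4200/0.5800 = 0.7241
P(win) = (1 - r^i)/(1 - r^N)
= (1 - 0.7241^9)/(1 - 0.7241^10)
= 0.9843

0.9843


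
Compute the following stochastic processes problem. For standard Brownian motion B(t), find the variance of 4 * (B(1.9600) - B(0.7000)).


Var(alpha*(B(t)-B(s))) = alpha^2 * (t-s)
= 4^2 * (1.9600 - 0.7000)
= 16 * 1.2600
= 20.1600

20.1600


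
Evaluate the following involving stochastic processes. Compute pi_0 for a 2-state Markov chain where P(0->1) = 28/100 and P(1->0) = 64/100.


Stationary distribution: pi_0 = p10/(p01+p10), pi_1 = p01/(p01+p10)
p01 = 0.2800, p10 = 0.6400
pi_0 = 0.6957

0.6957


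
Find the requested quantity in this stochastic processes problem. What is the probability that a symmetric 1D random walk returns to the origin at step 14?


P(S(14) = 0) = C(14,7) / 4^7
= 3432 / 16384
= 0.2095

0.2095


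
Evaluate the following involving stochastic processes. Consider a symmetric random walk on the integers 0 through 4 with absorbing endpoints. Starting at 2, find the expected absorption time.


For symmetric RW on 0,...,N with absorbing barriers, E(i) = i*(N-i)
E(2) = 2 * 2 = 4

4


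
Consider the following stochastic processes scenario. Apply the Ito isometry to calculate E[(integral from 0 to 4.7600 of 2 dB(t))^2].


By Ito isometry: E[(int f dB)^2] = int f^2 dt
= 2^2 * 4.7600
= 4 * 4.7600 = 19.0400

19.0400


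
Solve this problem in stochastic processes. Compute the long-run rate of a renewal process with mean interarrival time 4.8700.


Long-run renewal rate = 1/E(X)
= 1/4.8700
= 0.2053

0.2053


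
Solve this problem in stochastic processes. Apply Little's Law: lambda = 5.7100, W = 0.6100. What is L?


Little's Law: L = lambda * W
= 5.7100 * 0.6100
= 3.4831

3.4831


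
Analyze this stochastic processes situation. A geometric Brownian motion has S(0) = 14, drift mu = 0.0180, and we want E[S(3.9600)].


E[S(t)] = S(0) * exp(mu * t)
= 14 * exp(0.0180 * 3.9600)
= 14 * 1.0739
= 15.0343

15.0343


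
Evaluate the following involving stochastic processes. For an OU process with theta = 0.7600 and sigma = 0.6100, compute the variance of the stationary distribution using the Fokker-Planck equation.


Stationary variance = sigma^2 / (2*theta)
= 0.6100^2 / (2*0.7600)
= 0.3721 / 1.5200
= 0.2448

0.2448


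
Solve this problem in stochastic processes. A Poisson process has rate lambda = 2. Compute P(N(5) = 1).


P(N(t)=k) = (lambda*t)^k * exp(-lambda*t) / k!
lambda*t = 10
= 10^1 * exp(-10) / 1!
= 10 * 4.5400e-05 / 1
= 4.5400e-04

4.5400e-04


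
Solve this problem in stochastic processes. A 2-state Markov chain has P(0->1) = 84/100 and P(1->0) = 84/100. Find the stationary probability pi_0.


Stationary distribution: pi_0 = p10/(p01+p10), pi_1 = p01/(p01+p10)
p01 = 0.8400, p10 = 0.8400
pi_0 = 0.5000

0.5000


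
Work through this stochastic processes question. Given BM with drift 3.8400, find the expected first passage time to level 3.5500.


Expected first passage time = a/mu
= 3.5500/3.8400
= 0.9245

0.9245


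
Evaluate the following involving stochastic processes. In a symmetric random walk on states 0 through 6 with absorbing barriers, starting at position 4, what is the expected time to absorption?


For symmetric RW on 0,...,N with absorbing barriers, E(i) = i*(N-i)
E(4) = 4 * 2 = 8

8


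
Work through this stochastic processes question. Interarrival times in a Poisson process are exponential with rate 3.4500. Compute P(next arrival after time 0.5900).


P(X > t) = exp(-lambda * t)
= exp(-3.4500 * 0.5900)
= exp(-2.0355) = 0.1306

0.1306


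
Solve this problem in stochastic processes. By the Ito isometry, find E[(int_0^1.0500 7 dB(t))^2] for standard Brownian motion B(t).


By Ito isometry: E[(int f dB)^2] = int f^2 dt
= 7^2 * 1.0500
= 49 * 1.0500 = 51.4500

51.4500


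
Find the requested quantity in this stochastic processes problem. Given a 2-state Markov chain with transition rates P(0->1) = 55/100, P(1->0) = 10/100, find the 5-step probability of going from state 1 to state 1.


Computing P^5 by matrix multiplication.
P = [[0.4500, 0.5500], [0.1000, 0.9000]]
After raising P to the power 5:
P^5(1,1) = 0.8470

0.8470


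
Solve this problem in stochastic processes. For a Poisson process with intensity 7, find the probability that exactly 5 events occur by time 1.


P(N(t)=k) = (lambda*t)^k * exp(-lambda*t) / k!
lambda*t = 7
= 7^5 * exp(-7) / 5!
= 16807 * 9.1188e-04 / 120
= 0.1277

0.1277


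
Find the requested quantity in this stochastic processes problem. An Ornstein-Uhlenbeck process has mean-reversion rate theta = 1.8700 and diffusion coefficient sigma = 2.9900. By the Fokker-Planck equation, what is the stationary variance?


Stationary variance = sigma^2 / (2*theta)
= 2.9900^2 / (2*1.8700)
= 8.9401 / 3.7400
= 2.3904

2.3904


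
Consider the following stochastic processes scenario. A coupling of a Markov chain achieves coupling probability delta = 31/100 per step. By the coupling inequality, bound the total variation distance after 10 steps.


TV distance bound <= (1-delta)^n
= (1 - 0.3100)^10
= 0.6900^10
= 0.0245

0.0245


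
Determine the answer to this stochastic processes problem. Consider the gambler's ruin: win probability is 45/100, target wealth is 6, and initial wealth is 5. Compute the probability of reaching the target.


Gambler's ruin formula:
r = q/p = 0.5500/0.4500 = 1.2222
P(win) = (1 - r^i)/(1 - r^N)
= (1 - 1.2222^5)/(1 - 1.2222^6)
= 0.7403

0.7403


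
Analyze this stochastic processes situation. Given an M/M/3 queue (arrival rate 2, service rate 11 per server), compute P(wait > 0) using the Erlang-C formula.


a = lambda/mu = 0.1818
rho = a/c = 0.0606
Erlang-C formula applied:
C(c,a) = 8.8909e-04

8.8909e-04


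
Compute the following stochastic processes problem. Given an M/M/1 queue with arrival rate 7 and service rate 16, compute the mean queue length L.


rho = 7/16 = 0.4375
L = rho/(1-rho)
= 0.4375/0.5625
= 0.7778

0.7778


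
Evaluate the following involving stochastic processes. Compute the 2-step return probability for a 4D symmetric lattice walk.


P(return in 2 steps) = P(reverse first step) = 1/(2d)
= 1/8
= 0.1250

0.1250


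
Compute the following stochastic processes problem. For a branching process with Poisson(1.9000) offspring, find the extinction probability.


Since mu = 1.9000 > 1, extinction prob q < 1.
Solve s = exp(mu*(s-1)) iteratively.
q = 0.2328

0.2328


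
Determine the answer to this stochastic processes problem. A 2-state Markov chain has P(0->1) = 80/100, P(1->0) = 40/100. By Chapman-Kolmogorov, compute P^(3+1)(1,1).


P^4 = P^3 * P^1
Computing via matrix multiplication of the transition matrix.
Entry (1,1) of P^4 = 0.6672

0.6672


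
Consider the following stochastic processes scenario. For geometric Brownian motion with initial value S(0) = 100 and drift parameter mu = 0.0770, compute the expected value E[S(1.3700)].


E[S(t)] = S(0) * exp(mu * t)
= 100 * exp(0.0770 * 1.3700)
= 100 * 1.1113
= 111.1255

111.1255


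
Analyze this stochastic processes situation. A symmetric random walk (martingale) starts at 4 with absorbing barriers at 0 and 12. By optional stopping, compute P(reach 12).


By optional stopping theorem: E(M at tau) = M(0) = 4
P(hit 12)*12 + P(hit 0)*0 = 4
P(hit 12) = (4 - 0)/(12 - 0) = 1/3 = 0.3333

0.3333


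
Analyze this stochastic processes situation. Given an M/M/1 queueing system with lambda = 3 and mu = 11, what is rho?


rho = lambda/mu
= 3/11
= 0.2727

0.2727


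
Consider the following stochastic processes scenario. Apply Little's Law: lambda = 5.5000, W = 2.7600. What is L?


Little's Law: L = lambda * W
= 5.5000 * 2.7600
= 15.1800

15.1800


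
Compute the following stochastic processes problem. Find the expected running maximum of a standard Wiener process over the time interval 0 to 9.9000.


E(max B(s)) = sqrt(2t/pi)
= sqrt(2*9.9000/pi)
= sqrt(6.3025)
= 2.5105

2.5105


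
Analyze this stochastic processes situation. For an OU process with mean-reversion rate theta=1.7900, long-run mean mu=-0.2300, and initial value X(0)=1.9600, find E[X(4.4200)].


E[X(t)] = mu + (X(0) - mu)*exp(-theta*t)
= -0.2300 + (1.9600 - -0.2300)*exp(-1.7900*4.4200)
= -0.2300 + 2.1900 * 3.6639e-04
= -0.2292

-0.2292


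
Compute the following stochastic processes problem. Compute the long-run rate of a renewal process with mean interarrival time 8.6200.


Long-run renewal rate = 1/E(X)
= 1/8.6200
= 0.1160

0.1160


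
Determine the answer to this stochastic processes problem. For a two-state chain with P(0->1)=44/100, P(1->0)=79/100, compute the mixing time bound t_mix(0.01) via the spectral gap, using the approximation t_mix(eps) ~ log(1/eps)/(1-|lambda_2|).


lambda_2 = |1 - p01 - p10| = |1 - 0.4400 - 0.7900| = 0.2300
t_mix ~ log(1/eps)/(1 - |lambda_2|)
= log(100)/(1 - 0.2300) = 4.6052/0.7700
= 5.9807

5.9807


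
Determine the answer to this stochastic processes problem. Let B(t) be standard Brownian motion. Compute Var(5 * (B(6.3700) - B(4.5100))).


Var(alpha*(B(t)-B(s))) = alpha^2 * (t-s)
= 5^2 * (6.3700 - 4.5100)
= 25 * 1.8600
= 46.5000

46.5000


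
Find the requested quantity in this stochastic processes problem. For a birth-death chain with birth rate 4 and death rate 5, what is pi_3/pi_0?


For birth-death process, pi_n/pi_0 = (lambda/mu)^n
= (4/5)^3
= 0.5120

0.5120


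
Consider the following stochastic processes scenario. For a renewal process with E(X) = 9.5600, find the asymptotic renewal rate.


Long-run renewal rate = 1/E(X)
= 1/9.5600
= 0.1046

0.1046


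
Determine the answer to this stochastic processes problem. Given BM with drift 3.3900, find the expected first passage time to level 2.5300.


Expected first passage time = a/mu
= 2.5300/3.3900
= 0.7463

0.7463


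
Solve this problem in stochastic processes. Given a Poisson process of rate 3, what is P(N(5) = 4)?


P(N(t)=k) = (lambda*t)^k * exp(-lambda*t) / k!
lambda*t = 15
= 15^4 * exp(-15) / 4!
= 50625 * 3.0590e-07 / 24
= 6.4526e-04

6.4526e-04


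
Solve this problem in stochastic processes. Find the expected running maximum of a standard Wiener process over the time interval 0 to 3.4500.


E(max B(s)) = sqrt(2t/pi)
= sqrt(2*3.4500/pi)
= sqrt(2.1963)
= 1.4820

1.4820


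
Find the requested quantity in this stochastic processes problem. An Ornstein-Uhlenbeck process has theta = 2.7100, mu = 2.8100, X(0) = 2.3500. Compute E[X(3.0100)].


E[X(t)] = mu + (X(0) - mu)*exp(-theta*t)
= 2.8100 + (2.3500 - 2.8100)*exp(-2.7100*3.0100)
= 2.8100 + -0.4600 * 2.8669e-04
= 2.8099

2.8099


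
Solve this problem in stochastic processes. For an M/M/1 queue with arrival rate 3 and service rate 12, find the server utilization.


rho = lambda/mu
= 3/12
= 0.2500

0.2500


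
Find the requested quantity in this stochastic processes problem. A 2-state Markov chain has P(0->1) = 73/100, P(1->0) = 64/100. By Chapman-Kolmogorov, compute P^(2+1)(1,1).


P^3 = P^2 * P^1
Computing via matrix multiplication of the transition matrix.
Entry (1,1) of P^3 = 0.5092

0.5092


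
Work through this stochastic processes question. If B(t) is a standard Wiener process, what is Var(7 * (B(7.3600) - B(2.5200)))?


Var(alpha*(B(t)-B(s))) = alpha^2 * (t-s)
= 7^2 * (7.3600 - 2.5200)
= 49 * 4.8400
= 237.1600

237.1600


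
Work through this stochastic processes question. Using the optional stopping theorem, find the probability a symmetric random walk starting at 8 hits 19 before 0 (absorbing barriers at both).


By optional stopping theorem: E(M at tau) = M(0) = 8
P(hit 19)*19 + P(hit 0)*0 = 8
P(hit 19) = (8 - 0)/(19 - 0) = 8/19 = 0.4211

0.4211


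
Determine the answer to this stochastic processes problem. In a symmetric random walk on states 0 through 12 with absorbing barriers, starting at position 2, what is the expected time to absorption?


For symmetric RW on 0,...,N with absorbing barriers, E(i) = i*(N-i)
E(2) = 2 * 10 = 20

20


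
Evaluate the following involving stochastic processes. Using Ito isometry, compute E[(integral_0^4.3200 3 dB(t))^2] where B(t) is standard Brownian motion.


By Ito isometry: E[(int f dB)^2] = int f^2 dt
= 3^2 * 4.3200
= 9 * 4.3200 = 38.8800

38.8800


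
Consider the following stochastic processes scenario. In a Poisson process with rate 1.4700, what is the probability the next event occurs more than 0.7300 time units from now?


P(X > t) = exp(-lambda * t)
= exp(-1.4700 * 0.7300)
= exp(-1.0731) = 0.3419

0.3419


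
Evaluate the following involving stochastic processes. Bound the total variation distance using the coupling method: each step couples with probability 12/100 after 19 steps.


TV distance bound <= (1-delta)^n
= (1 - 0.1200)^19
= 0.8800^19
= 0.0881

0.0881


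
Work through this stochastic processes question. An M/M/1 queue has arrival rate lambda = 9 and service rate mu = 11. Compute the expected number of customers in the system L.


rho = 9/11 = 0.8182
L = rho/(1-rho)
= 0.8182/0.1818
= 4.5000

4.5000


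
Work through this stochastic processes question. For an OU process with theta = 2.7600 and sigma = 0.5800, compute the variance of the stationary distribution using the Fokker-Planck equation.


Stationary variance = sigma^2 / (2*theta)
= 0.5800^2 / (2*2.7600)
= 0.3364 / 5.5200
= 0.0609

0.0609


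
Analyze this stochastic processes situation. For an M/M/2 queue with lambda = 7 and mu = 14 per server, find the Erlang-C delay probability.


a = lambda/mu = 0.5000
rho = a/c = 0.2500
Erlang-C formula applied:
C(c,a) = 0.1000

0.1000


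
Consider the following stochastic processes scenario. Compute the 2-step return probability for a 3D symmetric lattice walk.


P(return in 2 steps) = P(reverse first step) = 1/(2d)
= 1/6
= 0.1667

0.1667


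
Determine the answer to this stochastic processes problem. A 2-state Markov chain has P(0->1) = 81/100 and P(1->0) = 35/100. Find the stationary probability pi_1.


Stationary distribution: pi_0 = p10/(p01+p10), pi_1 = p01/(p01+p10)
p01 = 0.8100, p10 = 0.3500
pi_1 = 0.6983

0.6983


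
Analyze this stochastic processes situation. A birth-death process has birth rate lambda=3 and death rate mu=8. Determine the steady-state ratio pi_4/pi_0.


For birth-death process, pi_n/pi_0 = (lambda/mu)^n
= (3/8)^4
= 0.0198

0.0198


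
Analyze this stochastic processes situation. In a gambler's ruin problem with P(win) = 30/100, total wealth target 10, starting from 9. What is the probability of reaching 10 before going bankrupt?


Gambler's ruin formula:
r = q/p = 0.7000/0.3000 = 2.3333
P(win) = (1 - r^i)/(1 - r^N)
= (1 - 2.3333^9)/(1 - 2.3333^10)
= 0.4285

0.4285


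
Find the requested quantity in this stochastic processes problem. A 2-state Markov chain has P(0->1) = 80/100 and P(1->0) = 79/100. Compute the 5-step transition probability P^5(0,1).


Computing P^5 by matrix multiplication.
P = [[0.2000, 0.8000], [0.7900, 0.2100]]
After raising P to the power 5:
P^5(0,1) = 0.5391

0.5391
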